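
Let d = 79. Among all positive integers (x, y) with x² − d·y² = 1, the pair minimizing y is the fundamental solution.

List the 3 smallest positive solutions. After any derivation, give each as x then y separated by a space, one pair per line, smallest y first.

80 9
12799 1440
2047760 230391

√79 → a₀=8, period (1,7,1,16); ℓ=4 even so k=3
step 0: (8, 1)  from 8·(1,0) + (0,1)
step 1: (9, 1)  from 1·(8,1) + (1,0)
step 2: (71, 8)  from 7·(9,1) + (8,1)
step 3: (80, 9)  from 1·(71,8) + (9,1)
→ (80, 9).  Check: 80²=6400, 79·9²=6399, difference 1.
(x_2, y_2) = (80·80 + 79·9·9, 80·9 + 9·80) = (12799, 1440)
(x_3, y_3) = (80·12799 + 79·9·1440, 80·1440 + 9·12799) = (2047760, 230391)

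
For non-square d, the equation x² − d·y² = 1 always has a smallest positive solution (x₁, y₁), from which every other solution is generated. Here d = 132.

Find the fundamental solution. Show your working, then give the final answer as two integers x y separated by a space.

23 2

√132 = [11; 2,22, …], period ℓ=2 (even) → k=1
k=0  a_k=11  p_k/q_k = 11/1
k=1  a_k=2  p_k/q_k = 23/2
fundamental: x₁=23, y₁=2  (since 529 − 132·4 = 1)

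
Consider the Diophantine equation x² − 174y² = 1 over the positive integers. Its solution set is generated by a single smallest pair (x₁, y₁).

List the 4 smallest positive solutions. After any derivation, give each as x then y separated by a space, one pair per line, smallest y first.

√174 → a₀=13, period (5,4,5,26); ℓ=4 even so k=3
i=0: a=13 ⇒ p=13, q=1
i=1: a=5 ⇒ p=66, q=5
i=2: a=4 ⇒ p=277, q=21
i=3: a=5 ⇒ p=1451, q=110
(x₁, y₁) = (1451, 110);  1451² − 174·110² = 1 ✓
n=2: (1451,110)∘(1451,110) = (1451·1451+174·110·110, 1451·110+110·1451) = (4210801,319220)
n=3: (4210801,319220)∘(1451,110) = (1451·4210801+174·110·319220, 1451·319220+110·4210801) = (12219743051,926376330)
n=4: (12219743051,926376330)∘(1451,110) = (1451·12219743051+174·110·926376330, 1451·926376330+110·12219743051) = (35461690123201,2688343790440)

1451 110
4210801 319220
12219743051 926376330
35461690123201 2688343790440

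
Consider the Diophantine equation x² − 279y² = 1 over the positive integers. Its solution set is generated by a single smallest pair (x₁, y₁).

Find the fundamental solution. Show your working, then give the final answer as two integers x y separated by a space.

1520 91

√279 → a₀=16, period (1,2,2,1,2,2,1,32); ℓ=8 even so k=7
step 0: (16, 1)  from 16·(1,0) + (0,1)
…
step 4: (167, 10)  from 1·(117,7) + (50,3)
…
step 6: (1069, 64)  from 2·(451,27) + (167,10)
step 7: (1520, 91)  from 1·(1069,64) + (451,27)
(x₁, y₁) = (1520, 91);  1520² − 279·91² = 1 ✓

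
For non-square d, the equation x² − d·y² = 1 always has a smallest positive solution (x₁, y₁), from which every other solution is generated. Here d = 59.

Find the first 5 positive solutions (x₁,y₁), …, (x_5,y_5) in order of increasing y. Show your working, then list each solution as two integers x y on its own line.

[7; 1,2,7,2,1,14] for √59; ℓ=6 ⇒ convergent index 5
a_0=7:  p_0=7·1+0=7,  q_0=7·0+1=1
…
a_2=2:  p_2=2·8+7=23,  q_2=2·1+1=3
…
a_4=2:  p_4=2·169+23=361,  q_4=2·22+3=47
a_5=1:  p_5=1·361+169=530,  q_5=1·47+22=69
fundamental: x₁=530, y₁=69  (since 280900 − 59·4761 = 1)
n=2: (530,69)∘(530,69) = (530·530+59·69·69, 530·69+69·530) = (561799,73140)
n=3: (561799,73140)∘(530,69) = (530·561799+59·69·73140, 530·73140+69·561799) = (595506410,77528331)
n=4: (595506410,77528331)∘(530,69) = (530·595506410+59·69·77528331, 530·77528331+69·595506410) = (631236232801,82179957720)
n=5: (631236232801,82179957720)∘(530,69) = (530·631236232801+59·69·82179957720, 530·82179957720+69·631236232801) = (669109811262650,87110677654869)

530 69
561799 73140
595506410 77528331
631236232801 82179957720
669109811262650 87110677654869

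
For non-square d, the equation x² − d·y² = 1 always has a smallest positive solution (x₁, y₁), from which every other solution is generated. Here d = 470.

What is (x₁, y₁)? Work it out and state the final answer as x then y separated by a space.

d=470: √d = [21; 1,2,8,2,1,42] (ℓ=6, even), read p_5/q_5
a_0=21:  p_0=21·1+0=21,  q_0=21·0+1=1
…
a_2=2:  p_2=2·22+21=65,  q_2=2·1+1=3
a_3=8:  p_3=8·65+22=542,  q_3=8·3+1=25
a_4=2:  p_4=2·542+65=1149,  q_4=2·25+3=53
a_5=1:  p_5=1·1149+542=1691,  q_5=1·53+25=78
(x₁, y₁) = (1691, 78);  1691² − 470·78² = 1 ✓

1691 78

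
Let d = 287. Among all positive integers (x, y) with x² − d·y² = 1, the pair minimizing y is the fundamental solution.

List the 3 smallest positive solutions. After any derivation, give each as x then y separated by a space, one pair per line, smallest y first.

288 17
165887 9792
95550624 5640175

√287 → a₀=16, period (1,15,1,32); ℓ=4 even so k=3
k=0  a_k=16  p_k/q_k = 16/1
k=1  a_k=1  p_k/q_k = 17/1
k=2  a_k=15  p_k/q_k = 271/16
k=3  a_k=1  p_k/q_k = 288/17
fundamental: x₁=288, y₁=17  (since 82944 − 287·289 = 1)
n=2: (288,17)∘(288,17) = (288·288+287·17·17, 288·17+17·288) = (165887,9792)
n=3: (165887,9792)∘(288,17) = (288·165887+287·17·9792, 288·9792+17·165887) = (95550624,5640175)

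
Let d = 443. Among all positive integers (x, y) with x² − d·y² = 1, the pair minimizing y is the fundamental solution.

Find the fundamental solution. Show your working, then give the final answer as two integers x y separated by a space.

d=443: √d = [21; 21,42] (ℓ=2, even), read p_1/q_1
step 0: (21, 1)  from 21·(1,0) + (0,1)
step 1: (442, 21)  from 21·(21,1) + (1,0)
fundamental: x₁=442, y₁=21  (since 195364 − 443·441 = 1)

442 21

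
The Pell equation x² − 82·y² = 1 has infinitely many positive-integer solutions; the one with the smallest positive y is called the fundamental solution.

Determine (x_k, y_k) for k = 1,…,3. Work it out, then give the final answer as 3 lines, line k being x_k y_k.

163 18
53137 5868
17322499 1912950

[9; 18] for √82; ℓ=1 ⇒ convergent index 1
i=0: a=9 ⇒ p=9, q=1
i=1: a=18 ⇒ p=163, q=18
fundamental: x₁=163, y₁=18  (since 26569 − 82·324 = 1)
(x_2, y_2) = (163·163 + 82·18·18, 163·18 + 18·163) = (53137, 5868)
(x_3, y_3) = (163·53137 + 82·18·5868, 163·5868 + 18·53137) = (17322499, 1912950)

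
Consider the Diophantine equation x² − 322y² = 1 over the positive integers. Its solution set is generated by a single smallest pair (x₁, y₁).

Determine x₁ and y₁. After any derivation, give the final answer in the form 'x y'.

d=322: √d = [17; 1,16,1,34] (ℓ=4, even), read p_3/q_3
step 0: (17, 1)  from 17·(1,0) + (0,1)
…
step 2: (305, 17)  from 16·(18,1) + (17,1)
step 3: (323, 18)  from 1·(305,17) + (18,1)
(x₁, y₁) = (323, 18);  323² − 322·18² = 1 ✓

323 18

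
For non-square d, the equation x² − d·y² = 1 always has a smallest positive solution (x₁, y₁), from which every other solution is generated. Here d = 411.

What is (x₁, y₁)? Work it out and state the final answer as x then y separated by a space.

49730 2453

[20; 3,1,1,1,19,1,1,1,3,40] for √411; ℓ=10 ⇒ convergent index 9
i=0: a=20 ⇒ p=20, q=1
i=1: a=3 ⇒ p=61, q=3
…
i=4: a=1 ⇒ p=223, q=11
…
i=6: a=1 ⇒ p=4602, q=227
i=7: a=1 ⇒ p=8981, q=443
i=8: a=1 ⇒ p=13583, q=670
i=9: a=3 ⇒ p=49730, q=2453
→ (49730, 2453).  Check: 49730²=2473072900, 411·2453²=2473072899, difference 1.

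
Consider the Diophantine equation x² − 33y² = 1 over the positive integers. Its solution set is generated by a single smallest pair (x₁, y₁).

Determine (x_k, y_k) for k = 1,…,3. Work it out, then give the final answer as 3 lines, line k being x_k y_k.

23 4
1057 184
48599 8460

√33 = [5; 1,2,1,10, …], period ℓ=4 (even) → k=3
step 0: (5, 1)  from 5·(1,0) + (0,1)
…
step 2: (17, 3)  from 2·(6,1) + (5,1)
step 3: (23, 4)  from 1·(17,3) + (6,1)
fundamental: x₁=23, y₁=4  (since 529 − 33·16 = 1)
k=2:  x_2 = 23·23+33·4·4 = 1057,  y_2 = 23·4+4·23 = 184
k=3:  x_3 = 23·1057+33·4·184 = 48599,  y_3 = 23·184+4·1057 = 8460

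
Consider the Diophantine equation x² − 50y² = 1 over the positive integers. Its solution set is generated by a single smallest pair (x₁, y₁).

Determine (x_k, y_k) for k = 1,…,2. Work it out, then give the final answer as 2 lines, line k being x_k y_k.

99 14
19601 2772

d=50: √d = [7; 14] (ℓ=1, odd), read p_1/q_1
i=0: a=7 ⇒ p=7, q=1
i=1: a=14 ⇒ p=99, q=14
→ (99, 14).  Check: 99²=9801, 50·14²=9800, difference 1.
(x_2, y_2) = (99·99 + 50·14·14, 99·14 + 14·99) = (19601, 2772)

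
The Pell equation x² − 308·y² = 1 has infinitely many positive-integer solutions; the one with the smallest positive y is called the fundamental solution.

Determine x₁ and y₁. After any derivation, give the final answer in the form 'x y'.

351 20

√308 → a₀=17, period (1,1,4,1,1,34); ℓ=6 even so k=5
k=0  a_k=17  p_k/q_k = 17/1
…
k=2  a_k=1  p_k/q_k = 35/2
…
k=4  a_k=1  p_k/q_k = 193/11
k=5  a_k=1  p_k/q_k = 351/20
→ (351, 20).  Check: 351²=123201, 308·20²=123200, difference 1.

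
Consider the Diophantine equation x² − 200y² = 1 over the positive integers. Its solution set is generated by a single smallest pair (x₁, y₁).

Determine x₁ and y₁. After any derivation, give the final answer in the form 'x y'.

√200 = [14; 7,28, …], period ℓ=2 (even) → k=1
step 0: (14, 1)  from 14·(1,0) + (0,1)
step 1: (99, 7)  from 7·(14,1) + (1,0)
fundamental: x₁=99, y₁=7  (since 9801 − 200·49 = 1)

99 7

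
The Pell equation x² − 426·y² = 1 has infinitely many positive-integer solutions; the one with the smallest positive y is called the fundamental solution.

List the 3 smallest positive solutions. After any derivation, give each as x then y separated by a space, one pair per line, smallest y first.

88751 4300
15753480001 763258600
2796274207048751 135479928012900

√426 → a₀=20, period (1,1,1,3,2,6,2,3,1,1,1,40); ℓ=12 even so k=11
k=0  a_k=20  p_k/q_k = 20/1
k=1  a_k=1  p_k/q_k = 21/1
k=2  a_k=1  p_k/q_k = 41/2
k=3  a_k=1  p_k/q_k = 62/3
k=4  a_k=3  p_k/q_k = 227/11
…
k=8  a_k=3  p_k/q_k = 24809/1202
k=9  a_k=1  p_k/q_k = 31971/1549
k=10  a_k=1  p_k/q_k = 56780/2751
k=11  a_k=1  p_k/q_k = 88751/4300
fundamental: x₁=88751, y₁=4300  (since 7876740001 − 426·18490000 = 1)
(x_2, y_2) = (88751·88751 + 426·4300·4300, 88751·4300 + 4300·88751) = (15753480001, 763258600)
(x_3, y_3) = (88751·15753480001 + 426·4300·763258600, 88751·763258600 + 4300·15753480001) = (2796274207048751, 135479928012900)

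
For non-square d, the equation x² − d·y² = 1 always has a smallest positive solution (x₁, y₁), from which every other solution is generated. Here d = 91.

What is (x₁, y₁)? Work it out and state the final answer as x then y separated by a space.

1574 165

√91 → a₀=9, period (1,1,5,1,5,1,1,18); ℓ=8 even so k=7
i=0: a=9 ⇒ p=9, q=1
…
i=2: a=1 ⇒ p=19, q=2
…
i=6: a=1 ⇒ p=849, q=89
i=7: a=1 ⇒ p=1574, q=165
(x₁, y₁) = (1574, 165);  1574² − 91·165² = 1 ✓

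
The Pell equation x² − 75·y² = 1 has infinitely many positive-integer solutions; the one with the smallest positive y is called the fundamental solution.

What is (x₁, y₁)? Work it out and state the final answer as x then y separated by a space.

√75 → a₀=8, period (1,1,1,16); ℓ=4 even so k=3
step 0: (8, 1)  from 8·(1,0) + (0,1)
step 1: (9, 1)  from 1·(8,1) + (1,0)
step 2: (17, 2)  from 1·(9,1) + (8,1)
step 3: (26, 3)  from 1·(17,2) + (9,1)
→ (26, 3).  Check: 26²=676, 75·3²=675, difference 1.

26 3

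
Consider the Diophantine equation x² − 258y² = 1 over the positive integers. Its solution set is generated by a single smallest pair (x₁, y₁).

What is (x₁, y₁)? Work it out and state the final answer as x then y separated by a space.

√258 → a₀=16, period (16,32); ℓ=2 even so k=1
step 0: (16, 1)  from 16·(1,0) + (0,1)
step 1: (257, 16)  from 16·(16,1) + (1,0)
(x₁, y₁) = (257, 16);  257² − 258·16² = 1 ✓

257 16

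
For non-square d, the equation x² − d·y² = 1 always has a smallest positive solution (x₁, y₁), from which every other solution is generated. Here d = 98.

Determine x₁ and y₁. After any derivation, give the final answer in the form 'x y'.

[9; 1,8,1,18] for √98; ℓ=4 ⇒ convergent index 3
i=0: a=9 ⇒ p=9, q=1
…
i=2: a=8 ⇒ p=89, q=9
i=3: a=1 ⇒ p=99, q=10
(x₁, y₁) = (99, 10);  99² − 98·10² = 1 ✓

99 10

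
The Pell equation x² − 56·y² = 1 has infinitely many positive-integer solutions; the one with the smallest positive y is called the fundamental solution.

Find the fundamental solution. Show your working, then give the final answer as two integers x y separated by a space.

√56 → a₀=7, period (2,14); ℓ=2 even so k=1
a_0=7:  p_0=7·1+0=7,  q_0=7·0+1=1
a_1=2:  p_1=2·7+1=15,  q_1=2·1+0=2
fundamental: x₁=15, y₁=2  (since 225 − 56·4 = 1)

15 2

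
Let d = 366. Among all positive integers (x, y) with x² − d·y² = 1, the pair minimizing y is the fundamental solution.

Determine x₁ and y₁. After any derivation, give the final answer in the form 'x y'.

d=366: √d = [19; 7,1,1,1,2,12,2,1,1,1,7,38] (ℓ=12, even), read p_11/q_11
step 0: (19, 1)  from 19·(1,0) + (0,1)
…
step 2: (153, 8)  from 1·(134,7) + (19,1)
…
step 10: (119053, 6223)  from 1·(74554,3897) + (44499,2326)
step 11: (907925, 47458)  from 7·(119053,6223) + (74554,3897)
fundamental: x₁=907925, y₁=47458  (since 824327805625 − 366·2252261764 = 1)

907925 47458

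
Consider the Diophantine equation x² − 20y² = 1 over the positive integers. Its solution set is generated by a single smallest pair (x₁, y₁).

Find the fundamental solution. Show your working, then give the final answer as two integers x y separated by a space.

9 2

√20 → a₀=4, period (2,8); ℓ=2 even so k=1
k=0  a_k=4  p_k/q_k = 4/1
k=1  a_k=2  p_k/q_k = 9/2
(x₁, y₁) = (9, 2);  9² − 20·2² = 1 ✓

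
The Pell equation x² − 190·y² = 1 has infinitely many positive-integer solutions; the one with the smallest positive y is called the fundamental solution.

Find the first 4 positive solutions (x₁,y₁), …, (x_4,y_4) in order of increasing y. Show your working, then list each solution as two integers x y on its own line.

52021 3774
5412368881 392654508
563113683064981 40852560317562
58587473808034384321 4250382080167131096

d=190: √d = [13; 1,3,1,1,1,…,3,1,26] (ℓ=14, even), read p_13/q_13
i=0: a=13 ⇒ p=13, q=1
i=1: a=1 ⇒ p=14, q=1
…
i=5: a=1 ⇒ p=193, q=14
i=6: a=2 ⇒ p=510, q=37
…
i=9: a=1 ⇒ p=4149, q=301
…
i=12: a=3 ⇒ p=40787, q=2959
i=13: a=1 ⇒ p=52021, q=3774
→ (52021, 3774).  Check: 52021²=2706184441, 190·3774²=2706184440, difference 1.
(52021+3774√190)^2 = 5412368881 + 392654508√190
(52021+3774√190)^3 = 563113683064981 + 40852560317562√190
(52021+3774√190)^4 = 58587473808034384321 + 4250382080167131096√190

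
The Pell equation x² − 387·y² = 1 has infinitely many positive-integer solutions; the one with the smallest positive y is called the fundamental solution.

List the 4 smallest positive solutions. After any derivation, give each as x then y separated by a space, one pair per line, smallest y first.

d=387: √d = [19; 1,2,19,2,1,38] (ℓ=6, even), read p_5/q_5
step 0: (19, 1)  from 19·(1,0) + (0,1)
…
step 2: (59, 3)  from 2·(20,1) + (19,1)
…
step 4: (2341, 119)  from 2·(1141,58) + (59,3)
step 5: (3482, 177)  from 1·(2341,119) + (1141,58)
fundamental: x₁=3482, y₁=177  (since 12124324 − 387·31329 = 1)
n=2: (3482,177)∘(3482,177) = (3482·3482+387·177·177, 3482·177+177·3482) = (24248647,1232628)
n=3: (24248647,1232628)∘(3482,177) = (3482·24248647+387·177·1232628, 3482·1232628+177·24248647) = (168867574226,8584021215)
n=4: (168867574226,8584021215)∘(3482,177) = (3482·168867574226+387·177·8584021215, 3482·8584021215+177·168867574226) = (1175993762661217,59779122508632)

3482 177
24248647 1232628
168867574226 8584021215
1175993762661217 59779122508632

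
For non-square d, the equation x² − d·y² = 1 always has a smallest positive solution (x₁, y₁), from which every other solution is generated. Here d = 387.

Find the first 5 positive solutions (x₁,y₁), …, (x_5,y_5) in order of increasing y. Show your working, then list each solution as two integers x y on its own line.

3482 177
24248647 1232628
168867574226 8584021215
1175993762661217 59779122508632
8189620394305140962 416301800566092033

d=387: √d = [19; 1,2,19,2,1,38] (ℓ=6, even), read p_5/q_5
i=0: a=19 ⇒ p=19, q=1
…
i=2: a=2 ⇒ p=59, q=3
i=3: a=19 ⇒ p=1141, q=58
i=4: a=2 ⇒ p=2341, q=119
i=5: a=1 ⇒ p=3482, q=177
→ (3482, 177).  Check: 3482²=12124324, 387·177²=12124323, difference 1.
(3482+177√387)^2 = 24248647 + 1232628√387
(3482+177√387)^3 = 168867574226 + 8584021215√387
(3482+177√387)^4 = 1175993762661217 + 59779122508632√387
(3482+177√387)^5 = 8189620394305140962 + 416301800566092033√387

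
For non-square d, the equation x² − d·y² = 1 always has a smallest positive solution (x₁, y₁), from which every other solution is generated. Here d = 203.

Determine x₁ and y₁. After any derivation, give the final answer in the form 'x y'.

57 4

√203 = [14; 4,28, …], period ℓ=2 (even) → k=1
k=0  a_k=14  p_k/q_k = 14/1
k=1  a_k=4  p_k/q_k = 57/4
(x₁, y₁) = (57, 4);  57² − 203·4² = 1 ✓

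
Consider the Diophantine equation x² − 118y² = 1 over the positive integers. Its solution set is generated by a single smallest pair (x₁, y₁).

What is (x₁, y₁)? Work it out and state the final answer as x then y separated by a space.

306917 28254

√118 = [10; 1,6,3,2,10,2,3,6,1,20, …], period ℓ=10 (even) → k=9
step 0: (10, 1)  from 10·(1,0) + (0,1)
step 1: (11, 1)  from 1·(10,1) + (1,0)
step 2: (76, 7)  from 6·(11,1) + (10,1)
…
step 4: (554, 51)  from 2·(239,22) + (76,7)
step 5: (5779, 532)  from 10·(554,51) + (239,22)
step 6: (12112, 1115)  from 2·(5779,532) + (554,51)
step 7: (42115, 3877)  from 3·(12112,1115) + (5779,532)
step 8: (264802, 24377)  from 6·(42115,3877) + (12112,1115)
step 9: (306917, 28254)  from 1·(264802,24377) + (42115,3877)
fundamental: x₁=306917, y₁=28254  (since 94198044889 − 118·798288516 = 1)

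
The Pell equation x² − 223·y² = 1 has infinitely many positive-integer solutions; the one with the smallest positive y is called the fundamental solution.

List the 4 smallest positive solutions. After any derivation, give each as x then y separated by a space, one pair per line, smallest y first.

224 15
100351 6720
44957024 3010545
20140646401 1348717440

√223 = [14; 1,13,1,28, …], period ℓ=4 (even) → k=3
a_0=14:  p_0=14·1+0=14,  q_0=14·0+1=1
a_1=1:  p_1=1·14+1=15,  q_1=1·1+0=1
a_2=13:  p_2=13·15+14=209,  q_2=13·1+1=14
a_3=1:  p_3=1·209+15=224,  q_3=1·14+1=15
(x₁, y₁) = (224, 15);  224² − 223·15² = 1 ✓
n=2: (224,15)∘(224,15) = (224·224+223·15·15, 224·15+15·224) = (100351,6720)
n=3: (100351,6720)∘(224,15) = (224·100351+223·15·6720, 224·6720+15·100351) = (44957024,3010545)
n=4: (44957024,3010545)∘(224,15) = (224·44957024+223·15·3010545, 224·3010545+15·44957024) = (20140646401,1348717440)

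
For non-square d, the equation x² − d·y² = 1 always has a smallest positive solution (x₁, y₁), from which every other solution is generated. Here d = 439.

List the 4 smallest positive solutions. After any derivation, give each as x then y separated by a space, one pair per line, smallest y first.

440 21
387199 18480
340734680 16262379
299846131201 14310875040

d=439: √d = [20; 1,19,1,40] (ℓ=4, even), read p_3/q_3
i=0: a=20 ⇒ p=20, q=1
i=1: a=1 ⇒ p=21, q=1
i=2: a=19 ⇒ p=419, q=20
i=3: a=1 ⇒ p=440, q=21
→ (440, 21).  Check: 440²=193600, 439·21²=193599, difference 1.
(440+21√439)^2 = 387199 + 18480√439
(440+21√439)^3 = 340734680 + 16262379√439
(440+21√439)^4 = 299846131201 + 14310875040√439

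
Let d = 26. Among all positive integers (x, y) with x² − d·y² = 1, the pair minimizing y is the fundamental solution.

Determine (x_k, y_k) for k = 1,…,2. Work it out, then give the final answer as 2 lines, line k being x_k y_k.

[5; 10] for √26; ℓ=1 ⇒ convergent index 1
step 0: (5, 1)  from 5·(1,0) + (0,1)
step 1: (51, 10)  from 10·(5,1) + (1,0)
(x₁, y₁) = (51, 10);  51² − 26·10² = 1 ✓
n=2: (51,10)∘(51,10) = (51·51+26·10·10, 51·10+10·51) = (5201,1020)

51 10
5201 1020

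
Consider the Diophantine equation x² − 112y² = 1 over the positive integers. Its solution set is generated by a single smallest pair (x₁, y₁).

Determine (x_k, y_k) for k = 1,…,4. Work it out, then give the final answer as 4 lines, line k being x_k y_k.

√112 = [10; 1,1,2,1,1,20, …], period ℓ=6 (even) → k=5
step 0: (10, 1)  from 10·(1,0) + (0,1)
…
step 2: (21, 2)  from 1·(11,1) + (10,1)
…
step 4: (74, 7)  from 1·(53,5) + (21,2)
step 5: (127, 12)  from 1·(74,7) + (53,5)
fundamental: x₁=127, y₁=12  (since 16129 − 112·144 = 1)
(x_2, y_2) = (127·127 + 112·12·12, 127·12 + 12·127) = (32257, 3048)
(x_3, y_3) = (127·32257 + 112·12·3048, 127·3048 + 12·32257) = (8193151, 774180)
(x_4, y_4) = (127·8193151 + 112·12·774180, 127·774180 + 12·8193151) = (2081028097, 196638672)

127 12
32257 3048
8193151 774180
2081028097 196638672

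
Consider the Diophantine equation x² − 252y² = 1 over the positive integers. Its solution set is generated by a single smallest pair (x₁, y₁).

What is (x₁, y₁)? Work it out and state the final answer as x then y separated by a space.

127 8

d=252: √d = [15; 1,6,1,30] (ℓ=4, even), read p_3/q_3
step 0: (15, 1)  from 15·(1,0) + (0,1)
…
step 2: (111, 7)  from 6·(16,1) + (15,1)
step 3: (127, 8)  from 1·(111,7) + (16,1)
fundamental: x₁=127, y₁=8  (since 16129 − 252·64 = 1)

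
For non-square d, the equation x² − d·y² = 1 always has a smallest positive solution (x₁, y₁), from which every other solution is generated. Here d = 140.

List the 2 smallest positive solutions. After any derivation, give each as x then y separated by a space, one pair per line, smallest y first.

71 6
10081 852

[11; 1,4,1,22] for √140; ℓ=4 ⇒ convergent index 3
step 0: (11, 1)  from 11·(1,0) + (0,1)
step 1: (12, 1)  from 1·(11,1) + (1,0)
step 2: (59, 5)  from 4·(12,1) + (11,1)
step 3: (71, 6)  from 1·(59,5) + (12,1)
fundamental: x₁=71, y₁=6  (since 5041 − 140·36 = 1)
(x_2, y_2) = (71·71 + 140·6·6, 71·6 + 6·71) = (10081, 852)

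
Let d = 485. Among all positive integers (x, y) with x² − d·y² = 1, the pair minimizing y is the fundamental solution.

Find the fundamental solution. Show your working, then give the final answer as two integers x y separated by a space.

969 44

[22; 44] for √485; ℓ=1 ⇒ convergent index 1
a_0=22:  p_0=22·1+0=22,  q_0=22·0+1=1
a_1=44:  p_1=44·22+1=969,  q_1=44·1+0=44
fundamental: x₁=969, y₁=44  (since 938961 − 485·1936 = 1)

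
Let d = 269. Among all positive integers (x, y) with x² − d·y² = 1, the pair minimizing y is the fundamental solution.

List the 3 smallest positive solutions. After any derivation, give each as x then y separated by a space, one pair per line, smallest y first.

13449 820
361751201 22056360
9730383791049 593271970460

[16; 2,2,32] for √269; ℓ=3 ⇒ convergent index 5
k=0  a_k=16  p_k/q_k = 16/1
…
k=2  a_k=2  p_k/q_k = 82/5
k=3  a_k=32  p_k/q_k = 2657/162
k=4  a_k=2  p_k/q_k = 5396/329
k=5  a_k=2  p_k/q_k = 13449/820
fundamental: x₁=13449, y₁=820  (since 180875601 − 269·672400 = 1)
n=2: (13449,820)∘(13449,820) = (13449·13449+269·820·820, 13449·820+820·13449) = (361751201,22056360)
n=3: (361751201,22056360)∘(13449,820) = (13449·361751201+269·820·22056360, 13449·22056360+820·361751201) = (9730383791049,593271970460)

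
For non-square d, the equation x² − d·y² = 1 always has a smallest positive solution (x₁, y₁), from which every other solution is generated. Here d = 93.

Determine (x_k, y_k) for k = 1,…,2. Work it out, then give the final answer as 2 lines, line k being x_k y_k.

12151 1260
295293601 30620520

[9; 1,1,1,4,6,4,1,1,1,18] for √93; ℓ=10 ⇒ convergent index 9
i=0: a=9 ⇒ p=9, q=1
…
i=5: a=6 ⇒ p=839, q=87
i=6: a=4 ⇒ p=3491, q=362
i=7: a=1 ⇒ p=4330, q=449
i=8: a=1 ⇒ p=7821, q=811
i=9: a=1 ⇒ p=12151, q=1260
(x₁, y₁) = (12151, 1260);  12151² − 93·1260² = 1 ✓
n=2: (12151,1260)∘(12151,1260) = (12151·12151+93·1260·1260, 12151·1260+1260·12151) = (295293601,30620520)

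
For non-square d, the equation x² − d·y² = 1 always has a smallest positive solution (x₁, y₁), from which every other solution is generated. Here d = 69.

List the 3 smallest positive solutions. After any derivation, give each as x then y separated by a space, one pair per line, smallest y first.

7775 936
120901249 14554800
1880014414175 226327139064

[8; 3,3,1,4,1,3,3,16] for √69; ℓ=8 ⇒ convergent index 7
k=0  a_k=8  p_k/q_k = 8/1
k=1  a_k=3  p_k/q_k = 25/3
k=2  a_k=3  p_k/q_k = 83/10
…
k=4  a_k=4  p_k/q_k = 515/62
k=5  a_k=1  p_k/q_k = 623/75
k=6  a_k=3  p_k/q_k = 2384/287
k=7  a_k=3  p_k/q_k = 7775/936
(x₁, y₁) = (7775, 936);  7775² − 69·936² = 1 ✓
(7775+936√69)^2 = 120901249 + 14554800√69
(7775+936√69)^3 = 1880014414175 + 226327139064√69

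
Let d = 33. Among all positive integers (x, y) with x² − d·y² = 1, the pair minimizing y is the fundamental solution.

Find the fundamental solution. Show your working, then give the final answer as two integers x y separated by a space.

23 4

d=33: √d = [5; 1,2,1,10] (ℓ=4, even), read p_3/q_3
a_0=5:  p_0=5·1+0=5,  q_0=5·0+1=1
a_1=1:  p_1=1·5+1=6,  q_1=1·1+0=1
a_2=2:  p_2=2·6+5=17,  q_2=2·1+1=3
a_3=1:  p_3=1·17+6=23,  q_3=1·3+1=4
→ (23, 4).  Check: 23²=529, 33·4²=528, difference 1.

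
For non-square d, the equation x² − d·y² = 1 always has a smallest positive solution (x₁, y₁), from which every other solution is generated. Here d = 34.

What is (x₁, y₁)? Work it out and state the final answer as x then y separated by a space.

d=34: √d = [5; 1,4,1,10] (ℓ=4, even), read p_3/q_3
i=0: a=5 ⇒ p=5, q=1
…
i=2: a=4 ⇒ p=29, q=5
i=3: a=1 ⇒ p=35, q=6
→ (35, 6).  Check: 35²=1225, 34·6²=1224, difference 1.

35 6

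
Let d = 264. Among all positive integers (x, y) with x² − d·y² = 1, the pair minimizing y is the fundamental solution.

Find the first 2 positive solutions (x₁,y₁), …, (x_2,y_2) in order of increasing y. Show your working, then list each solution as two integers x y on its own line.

65 4
8449 520

[16; 4,32] for √264; ℓ=2 ⇒ convergent index 1
step 0: (16, 1)  from 16·(1,0) + (0,1)
step 1: (65, 4)  from 4·(16,1) + (1,0)
(x₁, y₁) = (65, 4);  65² − 264·4² = 1 ✓
n=2: (65,4)∘(65,4) = (65·65+264·4·4, 65·4+4·65) = (8449,520)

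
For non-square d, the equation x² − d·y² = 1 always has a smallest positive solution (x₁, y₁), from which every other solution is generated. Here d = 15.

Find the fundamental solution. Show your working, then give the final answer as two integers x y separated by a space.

4 1

√15 = [3; 1,6, …], period ℓ=2 (even) → k=1
i=0: a=3 ⇒ p=3, q=1
i=1: a=1 ⇒ p=4, q=1
→ (4, 1).  Check: 4²=16, 15·1²=15, difference 1.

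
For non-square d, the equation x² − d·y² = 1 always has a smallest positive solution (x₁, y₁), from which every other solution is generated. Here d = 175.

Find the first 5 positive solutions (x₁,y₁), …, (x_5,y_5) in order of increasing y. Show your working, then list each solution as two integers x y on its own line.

√175 = [13; 4,2,1,2,4,26, …], period ℓ=6 (even) → k=5
k=0  a_k=13  p_k/q_k = 13/1
k=1  a_k=4  p_k/q_k = 53/4
k=2  a_k=2  p_k/q_k = 119/9
…
k=4  a_k=2  p_k/q_k = 463/35
k=5  a_k=4  p_k/q_k = 2024/153
(x₁, y₁) = (2024, 153);  2024² − 175·153² = 1 ✓
(x_2, y_2) = (2024·2024 + 175·153·153, 2024·153 + 153·2024) = (8193151, 619344)
(x_3, y_3) = (2024·8193151 + 175·153·619344, 2024·619344 + 153·8193151) = (33165873224, 2507104359)
(x_4, y_4) = (2024·33165873224 + 175·153·2507104359, 2024·2507104359 + 153·33165873224) = (134255446617601, 10148757825888)
(x_5, y_5) = (2024·134255446617601 + 175·153·10148757825888, 2024·10148757825888 + 153·134255446617601) = (543466014742175624, 41082169172090265)

2024 153
8193151 619344
33165873224 2507104359
134255446617601 10148757825888
543466014742175624 41082169172090265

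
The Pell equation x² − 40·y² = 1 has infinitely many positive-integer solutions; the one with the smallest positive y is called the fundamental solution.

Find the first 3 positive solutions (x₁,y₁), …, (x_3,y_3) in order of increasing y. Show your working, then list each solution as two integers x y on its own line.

[6; 3,12] for √40; ℓ=2 ⇒ convergent index 1
step 0: (6, 1)  from 6·(1,0) + (0,1)
step 1: (19, 3)  from 3·(6,1) + (1,0)
(x₁, y₁) = (19, 3);  19² − 40·3² = 1 ✓
(19+3√40)^2 = 721 + 114√40
(19+3√40)^3 = 27379 + 4329√40

19 3
721 114
27379 4329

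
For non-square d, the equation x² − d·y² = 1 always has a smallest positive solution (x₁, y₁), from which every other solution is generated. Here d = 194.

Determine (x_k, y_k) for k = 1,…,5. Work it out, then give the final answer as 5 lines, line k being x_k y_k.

√194 → a₀=13, period (1,12,1,26); ℓ=4 even so k=3
a_0=13:  p_0=13·1+0=13,  q_0=13·0+1=1
a_1=1:  p_1=1·13+1=14,  q_1=1·1+0=1
a_2=12:  p_2=12·14+13=181,  q_2=12·1+1=13
a_3=1:  p_3=1·181+14=195,  q_3=1·13+1=14
(x₁, y₁) = (195, 14);  195² − 194·14² = 1 ✓
k=2:  x_2 = 195·195+194·14·14 = 76049,  y_2 = 195·14+14·195 = 5460
k=3:  x_3 = 195·76049+194·14·5460 = 29658915,  y_3 = 195·5460+14·76049 = 2129386
k=4:  x_4 = 195·29658915+194·14·2129386 = 11566900801,  y_4 = 195·2129386+14·29658915 = 830455080
k=5:  x_5 = 195·11566900801+194·14·830455080 = 4511061653475,  y_5 = 195·830455080+14·11566900801 = 323875351814

195 14
76049 5460
29658915 2129386
11566900801 830455080
4511061653475 323875351814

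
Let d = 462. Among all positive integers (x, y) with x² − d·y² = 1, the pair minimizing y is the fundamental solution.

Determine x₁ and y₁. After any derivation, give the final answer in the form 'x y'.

d=462: √d = [21; 2,42] (ℓ=2, even), read p_1/q_1
i=0: a=21 ⇒ p=21, q=1
i=1: a=2 ⇒ p=43, q=2
fundamental: x₁=43, y₁=2  (since 1849 − 462·4 = 1)

43 2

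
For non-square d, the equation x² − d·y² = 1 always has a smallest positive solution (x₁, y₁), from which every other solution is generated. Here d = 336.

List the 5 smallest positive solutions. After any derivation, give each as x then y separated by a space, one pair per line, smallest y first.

√336 = [18; 3,36, …], period ℓ=2 (even) → k=1
step 0: (18, 1)  from 18·(1,0) + (0,1)
step 1: (55, 3)  from 3·(18,1) + (1,0)
fundamental: x₁=55, y₁=3  (since 3025 − 336·9 = 1)
n=2: (55,3)∘(55,3) = (55·55+336·3·3, 55·3+3·55) = (6049,330)
n=3: (6049,330)∘(55,3) = (55·6049+336·3·330, 55·330+3·6049) = (665335,36297)
n=4: (665335,36297)∘(55,3) = (55·665335+336·3·36297, 55·36297+3·665335) = (73180801,3992340)
n=5: (73180801,3992340)∘(55,3) = (55·73180801+336·3·3992340, 55·3992340+3·73180801) = (8049222775,439121103)

55 3
6049 330
665335 36297
73180801 3992340
8049222775 439121103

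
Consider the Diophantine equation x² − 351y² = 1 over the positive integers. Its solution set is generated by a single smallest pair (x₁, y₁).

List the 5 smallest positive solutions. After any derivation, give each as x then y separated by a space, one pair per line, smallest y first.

d=351: √d = [18; 1,2,1,3,2,2,2,3,1,2,1,36] (ℓ=12, even), read p_11/q_11
k=0  a_k=18  p_k/q_k = 18/1
k=1  a_k=1  p_k/q_k = 19/1
k=2  a_k=2  p_k/q_k = 56/3
…
k=4  a_k=3  p_k/q_k = 281/15
…
k=10  a_k=2  p_k/q_k = 45882/2449
k=11  a_k=1  p_k/q_k = 62425/3332
fundamental: x₁=62425, y₁=3332  (since 3896880625 − 351·11102224 = 1)
(x_2, y_2) = (62425·62425 + 351·3332·3332, 62425·3332 + 3332·62425) = (7793761249, 416000200)
(x_3, y_3) = (62425·7793761249 + 351·3332·416000200, 62425·416000200 + 3332·7793761249) = (973051091875225, 51937624966668)
(x_4, y_4) = (62425·973051091875225 + 351·3332·51937624966668, 62425·51937624966668 + 3332·973051091875225) = (121485428812828080001, 6484412476672499600)
(x_5, y_5) = (62425·121485428812828080001 + 351·3332·6484412476672499600, 62425·6484412476672499600 + 3332·121485428812828080001) = (15167455786308534696249625, 809578897660623950093332)

62425 3332
7793761249 416000200
973051091875225 51937624966668
121485428812828080001 6484412476672499600
15167455786308534696249625 809578897660623950093332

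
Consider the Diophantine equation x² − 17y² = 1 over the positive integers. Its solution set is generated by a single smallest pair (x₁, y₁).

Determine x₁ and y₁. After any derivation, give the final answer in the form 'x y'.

33 8

d=17: √d = [4; 8] (ℓ=1, odd), read p_1/q_1
a_0=4:  p_0=4·1+0=4,  q_0=4·0+1=1
a_1=8:  p_1=8·4+1=33,  q_1=8·1+0=8
(x₁, y₁) = (33, 8);  33² − 17·8² = 1 ✓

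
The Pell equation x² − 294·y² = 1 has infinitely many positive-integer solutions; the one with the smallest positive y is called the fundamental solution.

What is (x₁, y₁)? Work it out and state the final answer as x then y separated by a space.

√294 → a₀=17, period (6,1,4,1,6,34); ℓ=6 even so k=5
k=0  a_k=17  p_k/q_k = 17/1
k=1  a_k=6  p_k/q_k = 103/6
k=2  a_k=1  p_k/q_k = 120/7
…
k=4  a_k=1  p_k/q_k = 703/41
k=5  a_k=6  p_k/q_k = 4801/280
fundamental: x₁=4801, y₁=280  (since 23049601 − 294·78400 = 1)

4801 280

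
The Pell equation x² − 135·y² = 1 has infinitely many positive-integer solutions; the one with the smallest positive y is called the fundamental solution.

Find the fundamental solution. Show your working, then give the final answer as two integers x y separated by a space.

d=135: √d = [11; 1,1,1,1,1,1,1,22] (ℓ=8, even), read p_7/q_7
a_0=11:  p_0=11·1+0=11,  q_0=11·0+1=1
a_1=1:  p_1=1·11+1=12,  q_1=1·1+0=1
a_2=1:  p_2=1·12+11=23,  q_2=1·1+1=2
a_3=1:  p_3=1·23+12=35,  q_3=1·2+1=3
a_4=1:  p_4=1·35+23=58,  q_4=1·3+2=5
a_5=1:  p_5=1·58+35=93,  q_5=1·5+3=8
a_6=1:  p_6=1·93+58=151,  q_6=1·8+5=13
a_7=1:  p_7=1·151+93=244,  q_7=1·13+8=21
(x₁, y₁) = (244, 21);  244² − 135·21² = 1 ✓

244 21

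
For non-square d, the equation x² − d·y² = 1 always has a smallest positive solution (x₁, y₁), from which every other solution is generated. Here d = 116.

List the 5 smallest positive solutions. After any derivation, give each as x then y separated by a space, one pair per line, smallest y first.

√116 = [10; 1,3,2,1,4,1,2,3,1,20, …], period ℓ=10 (even) → k=9
i=0: a=10 ⇒ p=10, q=1
…
i=3: a=2 ⇒ p=97, q=9
…
i=6: a=1 ⇒ p=797, q=74
…
i=8: a=3 ⇒ p=7550, q=701
i=9: a=1 ⇒ p=9801, q=910
fundamental: x₁=9801, y₁=910  (since 96059601 − 116·828100 = 1)
(x_2, y_2) = (9801·9801 + 116·910·910, 9801·910 + 910·9801) = (192119201, 17837820)
(x_3, y_3) = (9801·192119201 + 116·910·17837820, 9801·17837820 + 910·192119201) = (3765920568201, 349656946730)
(x_4, y_4) = (9801·3765920568201 + 116·910·349656946730, 9801·349656946730 + 910·3765920568201) = (73819574785756801, 6853975451963640)
(x_5, y_5) = (9801·73819574785756801 + 116·910·6853975451963640, 9801·6853975451963640 + 910·73819574785756801) = (1447011301184484245001, 134351626459734324550)

9801 910
192119201 17837820
3765920568201 349656946730
73819574785756801 6853975451963640
1447011301184484245001 134351626459734324550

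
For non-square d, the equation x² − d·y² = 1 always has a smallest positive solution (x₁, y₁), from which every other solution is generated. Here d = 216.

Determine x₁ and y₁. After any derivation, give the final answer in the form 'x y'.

√216 → a₀=14, period (1,2,3,2,1,28); ℓ=6 even so k=5
a_0=14:  p_0=14·1+0=14,  q_0=14·0+1=1
…
a_4=2:  p_4=2·147+44=338,  q_4=2·10+3=23
a_5=1:  p_5=1·338+147=485,  q_5=1·23+10=33
→ (485, 33).  Check: 485²=235225, 216·33²=235224, difference 1.

485 33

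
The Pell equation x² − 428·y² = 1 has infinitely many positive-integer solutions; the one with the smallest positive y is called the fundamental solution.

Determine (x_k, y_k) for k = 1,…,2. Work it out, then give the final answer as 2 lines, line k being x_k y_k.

√428 = [20; 1,2,4,1,5,10,5,1,4,2,1,40, …], period ℓ=12 (even) → k=11
a_0=20:  p_0=20·1+0=20,  q_0=20·0+1=1
…
a_2=2:  p_2=2·21+20=62,  q_2=2·1+1=3
…
a_4=1:  p_4=1·269+62=331,  q_4=1·13+3=16
a_5=5:  p_5=5·331+269=1924,  q_5=5·16+13=93
a_6=10:  p_6=10·1924+331=19571,  q_6=10·93+16=946
a_7=5:  p_7=5·19571+1924=99779,  q_7=5·946+93=4823
a_8=1:  p_8=1·99779+19571=119350,  q_8=1·4823+946=5769
…
a_10=2:  p_10=2·577179+119350=1273708,  q_10=2·27899+5769=61567
a_11=1:  p_11=1·1273708+577179=1850887,  q_11=1·61567+27899=89466
(x₁, y₁) = (1850887, 89466);  1850887² − 428·89466² = 1 ✓
(1850887+89466√428)^2 = 6851565373537 + 331182912684√428

1850887 89466
6851565373537 331182912684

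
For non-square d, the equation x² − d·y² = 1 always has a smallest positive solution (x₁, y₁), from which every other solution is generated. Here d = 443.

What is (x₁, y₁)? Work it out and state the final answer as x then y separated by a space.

442 21

√443 = [21; 21,42, …], period ℓ=2 (even) → k=1
step 0: (21, 1)  from 21·(1,0) + (0,1)
step 1: (442, 21)  from 21·(21,1) + (1,0)
→ (442, 21).  Check: 442²=195364, 443·21²=195363, difference 1.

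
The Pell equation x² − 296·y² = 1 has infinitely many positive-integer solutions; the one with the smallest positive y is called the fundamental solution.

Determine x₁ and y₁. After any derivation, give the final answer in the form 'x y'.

3699 215

√296 → a₀=17, period (4,1,7,1,4,34); ℓ=6 even so k=5
i=0: a=17 ⇒ p=17, q=1
i=1: a=4 ⇒ p=69, q=4
i=2: a=1 ⇒ p=86, q=5
i=3: a=7 ⇒ p=671, q=39
i=4: a=1 ⇒ p=757, q=44
i=5: a=4 ⇒ p=3699, q=215
→ (3699, 215).  Check: 3699²=13682601, 296·215²=13682600, difference 1.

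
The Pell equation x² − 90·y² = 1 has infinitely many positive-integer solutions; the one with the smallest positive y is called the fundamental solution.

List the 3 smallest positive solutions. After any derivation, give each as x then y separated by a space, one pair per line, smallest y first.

d=90: √d = [9; 2,18] (ℓ=2, even), read p_1/q_1
step 0: (9, 1)  from 9·(1,0) + (0,1)
step 1: (19, 2)  from 2·(9,1) + (1,0)
fundamental: x₁=19, y₁=2  (since 361 − 90·4 = 1)
(19+2√90)^2 = 721 + 76√90
(19+2√90)^3 = 27379 + 2886√90

19 2
721 76
27379 2886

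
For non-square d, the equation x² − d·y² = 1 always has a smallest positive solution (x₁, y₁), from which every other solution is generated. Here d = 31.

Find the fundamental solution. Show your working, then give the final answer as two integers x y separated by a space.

1520 273

[5; 1,1,3,5,3,1,1,10] for √31; ℓ=8 ⇒ convergent index 7
step 0: (5, 1)  from 5·(1,0) + (0,1)
…
step 6: (863, 155)  from 1·(657,118) + (206,37)
step 7: (1520, 273)  from 1·(863,155) + (657,118)
→ (1520, 273).  Check: 1520²=2310400, 31·273²=2310399, difference 1.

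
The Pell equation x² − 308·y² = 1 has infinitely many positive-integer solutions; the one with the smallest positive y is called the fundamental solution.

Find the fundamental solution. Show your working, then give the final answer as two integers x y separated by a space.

[17; 1,1,4,1,1,34] for √308; ℓ=6 ⇒ convergent index 5
i=0: a=17 ⇒ p=17, q=1
i=1: a=1 ⇒ p=18, q=1
i=2: a=1 ⇒ p=35, q=2
i=3: a=4 ⇒ p=158, q=9
i=4: a=1 ⇒ p=193, q=11
i=5: a=1 ⇒ p=351, q=20
fundamental: x₁=351, y₁=20  (since 123201 − 308·400 = 1)

351 20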